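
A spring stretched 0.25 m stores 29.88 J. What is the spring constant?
k = 2·PE/x² = 2·29.88/(0.25)² = 956.2 N/m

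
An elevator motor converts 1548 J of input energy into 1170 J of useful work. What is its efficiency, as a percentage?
η = W_out/W_in = 1170/1548 = 75.58%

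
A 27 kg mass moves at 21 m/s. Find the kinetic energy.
KE = ½mv² = ½(27)(21)² = 5953.5 J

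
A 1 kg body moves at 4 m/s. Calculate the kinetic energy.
KE = ½mv² = ½(1)(4)² = 8.0 J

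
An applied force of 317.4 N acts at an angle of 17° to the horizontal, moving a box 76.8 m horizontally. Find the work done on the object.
W = F·d·cosθ = (317.4)(76.8)cos(17°) = 23310 J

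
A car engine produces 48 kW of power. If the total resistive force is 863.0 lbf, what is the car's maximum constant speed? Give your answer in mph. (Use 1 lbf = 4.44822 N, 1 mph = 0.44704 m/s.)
Convert to SI: F = 3838.81 N
P = Fv ⇒ v = P/F = 48000 W/3838.81 N = 12.5039 m/s = 27.97 mph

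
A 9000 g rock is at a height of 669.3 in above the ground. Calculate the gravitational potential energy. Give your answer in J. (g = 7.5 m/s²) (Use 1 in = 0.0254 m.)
Convert to SI: m = 9.0 kg, h = 17.0002 m
PE = mgh = (9.0)(7.5)(17.0002) = 1148 J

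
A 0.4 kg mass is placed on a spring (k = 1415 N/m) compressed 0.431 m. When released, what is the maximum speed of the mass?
½kx² = ½mv² ⇒ v = x√(k/m) = (0.431)√(1415/0.4) = 25.63 m/s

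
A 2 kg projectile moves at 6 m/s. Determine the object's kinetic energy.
KE = ½mv² = ½(2)(6)² = 36.0 J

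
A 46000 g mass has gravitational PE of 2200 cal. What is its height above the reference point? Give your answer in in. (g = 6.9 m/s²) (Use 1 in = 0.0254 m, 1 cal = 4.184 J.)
Convert to SI: m = 46.0 kg, PE = 9204.8 J
h = PE/(mg) = 9204.8/(46.0·6.9) = 29.0006 m = 1142 in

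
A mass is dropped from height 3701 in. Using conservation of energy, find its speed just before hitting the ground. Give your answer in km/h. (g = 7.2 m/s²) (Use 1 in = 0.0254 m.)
Convert to SI: h = 94.0054 m
mgh = ½mv² ⇒ v = √(2gh) = √(2·7.2·94.0054) = 36.7924 m/s = 132.5 km/h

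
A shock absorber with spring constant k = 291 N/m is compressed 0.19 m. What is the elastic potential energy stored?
PE = ½kx² = ½(291)(0.19)² = 5.253 J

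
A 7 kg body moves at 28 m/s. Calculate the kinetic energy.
KE = ½mv² = ½(7)(28)² = 2744.0 J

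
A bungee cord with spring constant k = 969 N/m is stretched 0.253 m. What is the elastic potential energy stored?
PE = ½kx² = ½(969)(0.253)² = 31.01 J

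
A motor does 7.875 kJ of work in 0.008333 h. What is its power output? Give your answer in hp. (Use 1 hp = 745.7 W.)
Convert to SI: W = 7875.0 J, t = 29.9988 s
P = W/t = 7875.0/29.9988 = 262.511 W = 0.352 hp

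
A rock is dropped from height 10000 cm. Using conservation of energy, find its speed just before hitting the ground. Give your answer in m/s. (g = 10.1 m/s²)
Convert to SI: h = 100.0 m
mgh = ½mv² ⇒ v = √(2gh) = √(2·10.1·100.0) = 44.94 m/s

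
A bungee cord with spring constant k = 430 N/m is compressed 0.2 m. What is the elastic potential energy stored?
PE = ½kx² = ½(430)(0.2)² = 8.6 J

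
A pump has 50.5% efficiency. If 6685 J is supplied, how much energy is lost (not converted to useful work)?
W_lost = W_in(1 − η) = 6685·(1 − 0.505) = 3309 J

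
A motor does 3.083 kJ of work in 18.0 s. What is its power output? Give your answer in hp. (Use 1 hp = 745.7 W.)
Convert to SI: W = 3083.0 J, t = 18.0 s
P = W/t = 3083.0/18.0 = 171.278 W = 0.2297 hp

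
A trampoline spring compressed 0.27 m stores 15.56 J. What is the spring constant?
k = 2·PE/x² = 2·15.56/(0.27)² = 426.9 N/m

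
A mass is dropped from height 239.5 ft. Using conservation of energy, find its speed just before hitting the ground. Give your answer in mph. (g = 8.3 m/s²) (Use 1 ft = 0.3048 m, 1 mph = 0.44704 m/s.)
Convert to SI: h = 72.9996 m
mgh = ½mv² ⇒ v = √(2gh) = √(2·8.3·72.9996) = 34.8108 m/s = 77.87 mph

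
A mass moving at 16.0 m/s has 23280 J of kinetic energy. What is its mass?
m = 2·KE/v² = 2·23280/(16.0)² = 181.9 kg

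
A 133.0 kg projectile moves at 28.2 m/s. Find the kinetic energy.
KE = ½mv² = ½(133.0)(28.2)² = 52880 J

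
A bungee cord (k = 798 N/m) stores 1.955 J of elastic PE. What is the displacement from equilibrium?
x = √(2·PE/k) = √(2·1.955/798) = 0.07 m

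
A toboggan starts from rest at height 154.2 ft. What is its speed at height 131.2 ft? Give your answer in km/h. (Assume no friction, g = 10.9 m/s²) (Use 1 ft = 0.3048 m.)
Convert to SI: h₁−h₂ = 7.0104 m
mgh₁ = mgh₂ + ½mv² ⇒ v = √(2g(h₁−h₂)) = √(2·10.9·7.0104) = 12.3623 m/s = 44.5 km/h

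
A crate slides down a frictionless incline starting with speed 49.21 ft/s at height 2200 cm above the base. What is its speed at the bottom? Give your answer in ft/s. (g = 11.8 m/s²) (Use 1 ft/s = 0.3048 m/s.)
Convert to SI: v₀ = 14.9992 m/s, h = 22.0 m
½mv₀² + mgh = ½mv² ⇒ v = √(v₀² + 2gh) = √(14.9992² + 2·11.8·22.0) = 27.2796 m/s = 89.5 ft/s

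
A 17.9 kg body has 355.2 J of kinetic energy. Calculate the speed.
v = √(2·KE/m) = √(2·355.2/17.9) = 6.3 m/s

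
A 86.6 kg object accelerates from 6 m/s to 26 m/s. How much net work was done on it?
W = ΔKE = ½m(v₂² − v₁²) = ½(86.6)(26² − 6²) = 27712.0 J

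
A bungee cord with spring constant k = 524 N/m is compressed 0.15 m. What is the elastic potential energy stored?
PE = ½kx² = ½(524)(0.15)² = 5.895 J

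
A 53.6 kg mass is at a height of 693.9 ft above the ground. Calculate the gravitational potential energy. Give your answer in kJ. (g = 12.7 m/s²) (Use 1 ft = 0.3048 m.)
Convert to SI: m = 53.6 kg, h = 211.501 m
PE = mgh = (53.6)(12.7)(211.501) = 143973 J = 144.0 kJ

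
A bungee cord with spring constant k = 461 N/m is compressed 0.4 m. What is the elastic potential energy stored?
PE = ½kx² = ½(461)(0.4)² = 36.88 J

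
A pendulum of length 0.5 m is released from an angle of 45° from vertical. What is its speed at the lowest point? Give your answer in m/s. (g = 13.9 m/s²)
h = L(1 − cosθ) = 0.5(1 − cos45°) = 0.146447 m
v = √(2gh) = √(2·13.9·0.146447) = 2.018 m/s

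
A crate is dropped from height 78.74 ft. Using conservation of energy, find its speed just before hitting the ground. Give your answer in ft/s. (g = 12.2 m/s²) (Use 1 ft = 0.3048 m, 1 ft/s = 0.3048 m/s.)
Convert to SI: h = 24.0 m
mgh = ½mv² ⇒ v = √(2gh) = √(2·12.2·24.0) = 24.1991 m/s = 79.39 ft/s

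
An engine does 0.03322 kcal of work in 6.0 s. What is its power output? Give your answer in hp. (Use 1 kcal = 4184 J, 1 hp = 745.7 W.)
Convert to SI: W = 138.992 J, t = 6.0 s
P = W/t = 138.992/6.0 = 23.1654 W = 0.03107 hp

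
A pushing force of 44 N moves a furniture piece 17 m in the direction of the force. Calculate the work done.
W = F·d = (44)(17) = 748.0 J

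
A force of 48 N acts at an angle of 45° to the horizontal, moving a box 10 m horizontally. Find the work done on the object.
W = F·d·cosθ = (48)(10)cos(45°) = 339.4 J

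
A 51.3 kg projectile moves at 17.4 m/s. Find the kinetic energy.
KE = ½mv² = ½(51.3)(17.4)² = 7766 J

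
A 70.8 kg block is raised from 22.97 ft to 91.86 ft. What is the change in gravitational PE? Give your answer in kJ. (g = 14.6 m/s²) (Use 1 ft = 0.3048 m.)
Convert to SI: m = 70.8 kg, Δh = 20.9977 m
ΔPE = mgΔh = (70.8)(14.6)(20.9977) = 21704.9 J = 21.7 kJ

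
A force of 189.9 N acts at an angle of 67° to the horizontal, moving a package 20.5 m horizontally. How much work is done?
W = F·d·cosθ = (189.9)(20.5)cos(67°) = 1521 J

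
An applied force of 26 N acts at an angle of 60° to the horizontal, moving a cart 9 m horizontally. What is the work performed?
W = F·d·cosθ = (26)(9)cos(60°) = 117.0 J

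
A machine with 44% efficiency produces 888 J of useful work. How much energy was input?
W_in = W_out/η = 888/0.44 = 2018 J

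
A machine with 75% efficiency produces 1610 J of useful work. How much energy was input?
W_in = W_out/η = 1610/0.75 = 2147 J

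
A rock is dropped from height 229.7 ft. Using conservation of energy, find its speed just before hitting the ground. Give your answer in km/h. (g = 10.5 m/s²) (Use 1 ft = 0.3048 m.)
Convert to SI: h = 70.0126 m
mgh = ½mv² ⇒ v = √(2gh) = √(2·10.5·70.0126) = 38.344 m/s = 138.0 km/h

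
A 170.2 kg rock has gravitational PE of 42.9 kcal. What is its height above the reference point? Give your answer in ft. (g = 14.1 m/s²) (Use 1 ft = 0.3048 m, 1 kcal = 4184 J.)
Convert to SI: m = 170.2 kg, PE = 179494 J
h = PE/(mg) = 179494/(170.2·14.1) = 74.7946 m = 245.4 ft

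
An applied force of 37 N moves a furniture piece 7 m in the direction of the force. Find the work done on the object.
W = F·d = (37)(7) = 259.0 J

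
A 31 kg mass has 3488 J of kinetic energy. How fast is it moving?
v = √(2·KE/m) = √(2·3488/31) = 15.0 m/s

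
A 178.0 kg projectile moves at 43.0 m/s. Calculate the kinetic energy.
KE = ½mv² = ½(178.0)(43.0)² = 164600 J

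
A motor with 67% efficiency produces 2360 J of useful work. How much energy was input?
W_in = W_out/η = 2360/0.67 = 3522 J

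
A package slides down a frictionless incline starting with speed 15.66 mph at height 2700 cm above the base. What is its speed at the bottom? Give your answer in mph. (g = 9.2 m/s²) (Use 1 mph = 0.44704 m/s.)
Convert to SI: v₀ = 7.00065 m/s, h = 27.0 m
½mv₀² + mgh = ½mv² ⇒ v = √(v₀² + 2gh) = √(7.00065² + 2·9.2·27.0) = 23.3626 m/s = 52.26 mph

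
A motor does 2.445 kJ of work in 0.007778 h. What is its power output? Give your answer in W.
Convert to SI: W = 2445.0 J, t = 28.0008 s
P = W/t = 2445.0/28.0008 = 87.32 W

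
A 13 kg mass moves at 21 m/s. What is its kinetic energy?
KE = ½mv² = ½(13)(21)² = 2866.5 J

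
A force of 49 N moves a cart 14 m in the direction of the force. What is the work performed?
W = F·d = (49)(14) = 686.0 J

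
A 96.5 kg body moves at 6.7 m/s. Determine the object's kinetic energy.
KE = ½mv² = ½(96.5)(6.7)² = 2166 J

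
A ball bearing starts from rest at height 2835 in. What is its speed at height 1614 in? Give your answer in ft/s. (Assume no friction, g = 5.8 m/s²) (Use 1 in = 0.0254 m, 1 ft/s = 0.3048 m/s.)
Convert to SI: h₁−h₂ = 31.0134 m
mgh₁ = mgh₂ + ½mv² ⇒ v = √(2g(h₁−h₂)) = √(2·5.8·31.0134) = 18.9672 m/s = 62.23 ft/s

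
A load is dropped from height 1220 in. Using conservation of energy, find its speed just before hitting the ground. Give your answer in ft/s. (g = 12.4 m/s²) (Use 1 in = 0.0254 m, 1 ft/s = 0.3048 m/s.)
Convert to SI: h = 30.988 m
mgh = ½mv² ⇒ v = √(2gh) = √(2·12.4·30.988) = 27.7219 m/s = 90.95 ft/s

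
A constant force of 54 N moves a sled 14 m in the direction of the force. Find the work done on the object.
W = F·d = (54)(14) = 756.0 J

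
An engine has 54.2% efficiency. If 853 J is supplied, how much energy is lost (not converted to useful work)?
W_lost = W_in(1 − η) = 853·(1 − 0.542) = 390.7 J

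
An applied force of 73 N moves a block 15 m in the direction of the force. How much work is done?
W = F·d = (73)(15) = 1095 J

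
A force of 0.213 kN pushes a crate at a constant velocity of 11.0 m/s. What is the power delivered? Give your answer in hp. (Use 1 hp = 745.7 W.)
Convert to SI: F = 213.0 N, v = 11.0 m/s
P = Fv = (213.0)(11.0) = 2343.0 W = 3.142 hp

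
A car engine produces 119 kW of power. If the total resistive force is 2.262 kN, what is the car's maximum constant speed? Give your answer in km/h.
Convert to SI: F = 2262.0 N
P = Fv ⇒ v = P/F = 119000 W/2262.0 N = 52.6083 m/s = 189.4 km/h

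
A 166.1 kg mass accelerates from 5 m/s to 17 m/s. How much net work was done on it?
W = ΔKE = ½m(v₂² − v₁²) = ½(166.1)(17² − 5²) = 21925.2 J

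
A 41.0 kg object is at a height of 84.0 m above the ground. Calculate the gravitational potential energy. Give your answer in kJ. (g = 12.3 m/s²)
PE = mgh = (41.0)(12.3)(84.0) = 42361.2 J = 42.36 kJ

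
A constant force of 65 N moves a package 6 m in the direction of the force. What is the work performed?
W = F·d = (65)(6) = 390.0 J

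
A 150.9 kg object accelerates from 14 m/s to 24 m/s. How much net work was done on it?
W = ΔKE = ½m(v₂² − v₁²) = ½(150.9)(24² − 14²) = 28671.0 J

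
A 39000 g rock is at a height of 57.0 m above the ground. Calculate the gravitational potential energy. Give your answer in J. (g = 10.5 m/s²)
Convert to SI: m = 39.0 kg, h = 57.0 m
PE = mgh = (39.0)(10.5)(57.0) = 23340 J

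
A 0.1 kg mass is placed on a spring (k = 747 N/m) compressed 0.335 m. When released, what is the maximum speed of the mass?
½kx² = ½mv² ⇒ v = x√(k/m) = (0.335)√(747/0.1) = 28.95 m/s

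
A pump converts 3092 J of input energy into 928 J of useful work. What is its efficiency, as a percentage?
η = W_out/W_in = 928/3092 = 30.01%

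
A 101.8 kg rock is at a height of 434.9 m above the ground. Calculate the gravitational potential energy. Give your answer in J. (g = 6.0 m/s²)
PE = mgh = (101.8)(6.0)(434.9) = 265600 J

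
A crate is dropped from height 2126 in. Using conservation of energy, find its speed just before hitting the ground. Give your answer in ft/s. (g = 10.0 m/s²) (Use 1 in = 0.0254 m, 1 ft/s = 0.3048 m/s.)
Convert to SI: h = 54.0004 m
mgh = ½mv² ⇒ v = √(2gh) = √(2·10.0·54.0004) = 32.8635 m/s = 107.8 ft/s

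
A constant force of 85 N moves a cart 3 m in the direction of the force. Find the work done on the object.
W = F·d = (85)(3) = 255.0 J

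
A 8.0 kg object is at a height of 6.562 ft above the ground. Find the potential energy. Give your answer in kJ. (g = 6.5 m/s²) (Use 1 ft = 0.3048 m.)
Convert to SI: m = 8.0 kg, h = 2.0001 m
PE = mgh = (8.0)(6.5)(2.0001) = 104.005 J = 0.104 kJ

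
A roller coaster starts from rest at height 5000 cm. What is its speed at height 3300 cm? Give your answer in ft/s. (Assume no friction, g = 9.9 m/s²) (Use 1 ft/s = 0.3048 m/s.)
Convert to SI: h₁−h₂ = 17.0 m
mgh₁ = mgh₂ + ½mv² ⇒ v = √(2g(h₁−h₂)) = √(2·9.9·17.0) = 18.3467 m/s = 60.19 ft/s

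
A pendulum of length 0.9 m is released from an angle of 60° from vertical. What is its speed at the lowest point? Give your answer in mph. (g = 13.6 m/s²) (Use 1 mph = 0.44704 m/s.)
h = L(1 − cosθ) = 0.9(1 − cos60°) = 0.45 m
v = √(2gh) = √(2·13.6·0.45) = 3.49857 m/s = 7.826 mph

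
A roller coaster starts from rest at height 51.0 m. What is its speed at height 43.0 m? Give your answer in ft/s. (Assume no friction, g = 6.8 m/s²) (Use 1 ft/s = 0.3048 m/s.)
mgh₁ = mgh₂ + ½mv² ⇒ v = √(2g(h₁−h₂)) = √(2·6.8·8.0) = 10.4307 m/s = 34.22 ft/s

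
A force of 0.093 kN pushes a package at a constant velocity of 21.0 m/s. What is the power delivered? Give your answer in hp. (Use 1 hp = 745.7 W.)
Convert to SI: F = 93.0 N, v = 21.0 m/s
P = Fv = (93.0)(21.0) = 1953.0 W = 2.619 hp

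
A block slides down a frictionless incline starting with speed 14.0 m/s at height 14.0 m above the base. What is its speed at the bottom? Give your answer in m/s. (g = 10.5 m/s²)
½mv₀² + mgh = ½mv² ⇒ v = √(v₀² + 2gh) = √(14.0² + 2·10.5·14.0) = 22.14 m/s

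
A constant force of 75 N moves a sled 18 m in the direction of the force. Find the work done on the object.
W = F·d = (75)(18) = 1350 J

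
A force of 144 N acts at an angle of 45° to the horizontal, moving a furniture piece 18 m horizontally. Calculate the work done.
W = F·d·cosθ = (144)(18)cos(45°) = 1833 J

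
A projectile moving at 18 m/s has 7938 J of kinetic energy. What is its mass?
m = 2·KE/v² = 2·7938/(18)² = 49.0 kg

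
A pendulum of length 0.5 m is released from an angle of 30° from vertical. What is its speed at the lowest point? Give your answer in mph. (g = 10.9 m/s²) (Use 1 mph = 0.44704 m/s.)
h = L(1 − cosθ) = 0.5(1 − cos30°) = 0.0669873 m
v = √(2gh) = √(2·10.9·0.0669873) = 1.20844 m/s = 2.703 mph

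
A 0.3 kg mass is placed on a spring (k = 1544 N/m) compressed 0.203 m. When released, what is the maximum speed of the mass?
½kx² = ½mv² ⇒ v = x√(k/m) = (0.203)√(1544/0.3) = 14.56 m/s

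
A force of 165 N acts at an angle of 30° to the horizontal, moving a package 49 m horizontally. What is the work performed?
W = F·d·cosθ = (165)(49)cos(30°) = 7002 J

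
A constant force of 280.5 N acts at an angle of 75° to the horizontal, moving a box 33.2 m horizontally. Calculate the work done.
W = F·d·cosθ = (280.5)(33.2)cos(75°) = 2410 J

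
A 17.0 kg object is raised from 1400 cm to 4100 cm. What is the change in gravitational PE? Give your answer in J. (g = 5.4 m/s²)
Convert to SI: m = 17.0 kg, Δh = 27.0 m
ΔPE = mgΔh = (17.0)(5.4)(27.0) = 2479 J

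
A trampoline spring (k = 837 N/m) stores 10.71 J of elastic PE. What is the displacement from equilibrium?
x = √(2·PE/k) = √(2·10.71/837) = 0.16 m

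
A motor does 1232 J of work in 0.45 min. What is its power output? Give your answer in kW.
Convert to SI: W = 1232.0 J, t = 27.0 s
P = W/t = 1232.0/27.0 = 45.6296 W = 0.04563 kW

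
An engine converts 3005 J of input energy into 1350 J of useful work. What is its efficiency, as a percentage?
η = W_out/W_in = 1350/3005 = 44.93%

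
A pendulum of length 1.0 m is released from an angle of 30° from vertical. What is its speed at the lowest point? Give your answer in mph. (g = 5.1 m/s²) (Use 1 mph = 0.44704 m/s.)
h = L(1 − cosθ) = 1.0(1 − cos30°) = 0.133975 m
v = √(2gh) = √(2·5.1·0.133975) = 1.16899 m/s = 2.615 mph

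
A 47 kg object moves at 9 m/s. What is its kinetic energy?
KE = ½mv² = ½(47)(9)² = 1903.5 J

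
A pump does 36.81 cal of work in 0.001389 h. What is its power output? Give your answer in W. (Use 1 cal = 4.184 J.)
Convert to SI: W = 154.013 J, t = 5.0004 s
P = W/t = 154.013/5.0004 = 30.8 W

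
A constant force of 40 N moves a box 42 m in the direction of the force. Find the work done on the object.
W = F·d = (40)(42) = 1680 J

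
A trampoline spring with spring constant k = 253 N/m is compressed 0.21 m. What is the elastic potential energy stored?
PE = ½kx² = ½(253)(0.21)² = 5.579 J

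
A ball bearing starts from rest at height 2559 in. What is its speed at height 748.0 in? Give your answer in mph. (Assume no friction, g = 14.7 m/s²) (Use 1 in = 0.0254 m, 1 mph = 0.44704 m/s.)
Convert to SI: h₁−h₂ = 45.9994 m
mgh₁ = mgh₂ + ½mv² ⇒ v = √(2g(h₁−h₂)) = √(2·14.7·45.9994) = 36.7748 m/s = 82.26 mph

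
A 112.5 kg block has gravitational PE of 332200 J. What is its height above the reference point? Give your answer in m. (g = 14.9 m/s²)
h = PE/(mg) = 332200/(112.5·14.9) = 198.2 m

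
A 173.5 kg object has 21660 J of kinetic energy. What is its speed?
v = √(2·KE/m) = √(2·21660/173.5) = 15.8 m/s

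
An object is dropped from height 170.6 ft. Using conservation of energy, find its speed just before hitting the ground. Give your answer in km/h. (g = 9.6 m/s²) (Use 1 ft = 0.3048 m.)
Convert to SI: h = 51.9989 m
mgh = ½mv² ⇒ v = √(2gh) = √(2·9.6·51.9989) = 31.5971 m/s = 113.7 km/h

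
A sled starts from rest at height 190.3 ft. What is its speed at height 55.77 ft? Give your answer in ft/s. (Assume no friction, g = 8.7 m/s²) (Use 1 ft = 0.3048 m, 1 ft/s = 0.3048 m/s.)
Convert to SI: h₁−h₂ = 41.0047 m
mgh₁ = mgh₂ + ½mv² ⇒ v = √(2g(h₁−h₂)) = √(2·8.7·41.0047) = 26.7111 m/s = 87.63 ft/s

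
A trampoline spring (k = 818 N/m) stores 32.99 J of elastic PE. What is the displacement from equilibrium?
x = √(2·PE/k) = √(2·32.99/818) = 0.284 m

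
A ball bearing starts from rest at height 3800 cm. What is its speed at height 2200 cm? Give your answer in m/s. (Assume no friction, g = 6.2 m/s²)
Convert to SI: h₁−h₂ = 16.0 m
mgh₁ = mgh₂ + ½mv² ⇒ v = √(2g(h₁−h₂)) = √(2·6.2·16.0) = 14.09 m/s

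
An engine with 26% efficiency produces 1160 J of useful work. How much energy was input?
W_in = W_out/η = 1160/0.26 = 4462 J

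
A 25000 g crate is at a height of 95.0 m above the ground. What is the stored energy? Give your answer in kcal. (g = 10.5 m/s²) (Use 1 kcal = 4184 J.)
Convert to SI: m = 25.0 kg, h = 95.0 m
PE = mgh = (25.0)(10.5)(95.0) = 24937.5 J = 5.96 kcal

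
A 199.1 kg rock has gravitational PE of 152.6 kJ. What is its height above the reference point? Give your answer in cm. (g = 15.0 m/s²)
Convert to SI: m = 199.1 kg, PE = 152600 J
h = PE/(mg) = 152600/(199.1·15.0) = 51.0966 m = 5110 cm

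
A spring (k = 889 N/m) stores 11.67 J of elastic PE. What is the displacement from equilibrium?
x = √(2·PE/k) = √(2·11.67/889) = 0.162 m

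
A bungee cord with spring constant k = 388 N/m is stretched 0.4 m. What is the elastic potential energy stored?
PE = ½kx² = ½(388)(0.4)² = 31.04 J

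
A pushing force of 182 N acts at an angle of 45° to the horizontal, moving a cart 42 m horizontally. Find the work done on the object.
W = F·d·cosθ = (182)(42)cos(45°) = 5405 J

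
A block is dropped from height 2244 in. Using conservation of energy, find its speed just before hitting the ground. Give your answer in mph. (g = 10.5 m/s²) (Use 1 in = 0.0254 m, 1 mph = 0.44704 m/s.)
Convert to SI: h = 56.9976 m
mgh = ½mv² ⇒ v = √(2gh) = √(2·10.5·56.9976) = 34.597 m/s = 77.39 mph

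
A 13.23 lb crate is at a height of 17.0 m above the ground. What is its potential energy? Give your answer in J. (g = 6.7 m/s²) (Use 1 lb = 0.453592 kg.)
Convert to SI: m = 6.00102 kg, h = 17.0 m
PE = mgh = (6.00102)(6.7)(17.0) = 683.5 J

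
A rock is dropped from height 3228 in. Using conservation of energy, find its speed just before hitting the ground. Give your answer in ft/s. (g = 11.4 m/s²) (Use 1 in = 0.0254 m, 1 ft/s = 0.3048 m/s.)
Convert to SI: h = 81.9912 m
mgh = ½mv² ⇒ v = √(2gh) = √(2·11.4·81.9912) = 43.2366 m/s = 141.9 ft/s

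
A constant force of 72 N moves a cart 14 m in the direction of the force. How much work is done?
W = F·d = (72)(14) = 1008 J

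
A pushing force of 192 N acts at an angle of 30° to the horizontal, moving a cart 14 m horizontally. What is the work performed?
W = F·d·cosθ = (192)(14)cos(30°) = 2328 J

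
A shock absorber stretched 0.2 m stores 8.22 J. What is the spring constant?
k = 2·PE/x² = 2·8.22/(0.2)² = 411.0 N/m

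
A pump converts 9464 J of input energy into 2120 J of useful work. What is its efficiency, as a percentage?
η = W_out/W_in = 2120/9464 = 22.4%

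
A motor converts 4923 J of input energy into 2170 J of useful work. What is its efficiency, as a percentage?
η = W_out/W_in = 2170/4923 = 44.08%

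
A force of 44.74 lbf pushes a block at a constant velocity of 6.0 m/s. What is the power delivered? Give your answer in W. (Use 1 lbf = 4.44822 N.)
Convert to SI: F = 199.013 N, v = 6.0 m/s
P = Fv = (199.013)(6.0) = 1194 W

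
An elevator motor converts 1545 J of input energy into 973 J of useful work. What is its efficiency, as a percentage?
η = W_out/W_in = 973/1545 = 62.98%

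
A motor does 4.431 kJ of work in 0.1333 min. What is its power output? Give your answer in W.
Convert to SI: W = 4431.0 J, t = 7.998 s
P = W/t = 4431.0/7.998 = 554.0 W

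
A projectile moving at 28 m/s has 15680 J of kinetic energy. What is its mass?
m = 2·KE/v² = 2·15680/(28)² = 40.0 kg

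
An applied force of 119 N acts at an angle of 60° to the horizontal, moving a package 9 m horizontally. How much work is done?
W = F·d·cosθ = (119)(9)cos(60°) = 535.5 J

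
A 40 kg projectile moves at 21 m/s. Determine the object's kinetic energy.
KE = ½mv² = ½(40)(21)² = 8820.0 J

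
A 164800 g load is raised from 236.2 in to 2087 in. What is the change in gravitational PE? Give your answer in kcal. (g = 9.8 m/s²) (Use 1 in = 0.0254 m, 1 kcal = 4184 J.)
Convert to SI: m = 164.8 kg, Δh = 47.0103 m
ΔPE = mgΔh = (164.8)(9.8)(47.0103) = 75923.5 J = 18.15 kcal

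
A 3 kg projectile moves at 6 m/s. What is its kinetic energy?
KE = ½mv² = ½(3)(6)² = 54.0 J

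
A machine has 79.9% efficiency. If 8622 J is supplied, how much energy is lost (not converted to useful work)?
W_lost = W_in(1 − η) = 8622·(1 − 0.799) = 1733 J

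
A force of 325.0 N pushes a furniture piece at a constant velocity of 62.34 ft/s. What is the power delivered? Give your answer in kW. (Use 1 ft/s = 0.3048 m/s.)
Convert to SI: F = 325.0 N, v = 19.0012 m/s
P = Fv = (325.0)(19.0012) = 6175.4 W = 6.175 kW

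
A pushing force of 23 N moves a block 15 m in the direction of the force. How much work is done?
W = F·d = (23)(15) = 345.0 J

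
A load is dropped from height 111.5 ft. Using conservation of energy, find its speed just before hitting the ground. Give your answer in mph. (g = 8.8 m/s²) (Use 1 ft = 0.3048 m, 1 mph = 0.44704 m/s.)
Convert to SI: h = 33.9852 m
mgh = ½mv² ⇒ v = √(2gh) = √(2·8.8·33.9852) = 24.4569 m/s = 54.71 mph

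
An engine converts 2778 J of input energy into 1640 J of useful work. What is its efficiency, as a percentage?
η = W_out/W_in = 1640/2778 = 59.04%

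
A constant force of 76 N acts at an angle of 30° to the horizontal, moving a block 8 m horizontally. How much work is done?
W = F·d·cosθ = (76)(8)cos(30°) = 526.5 J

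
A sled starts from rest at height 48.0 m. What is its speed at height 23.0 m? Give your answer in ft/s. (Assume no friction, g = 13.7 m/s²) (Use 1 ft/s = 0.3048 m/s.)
mgh₁ = mgh₂ + ½mv² ⇒ v = √(2g(h₁−h₂)) = √(2·13.7·25.0) = 26.1725 m/s = 85.87 ft/s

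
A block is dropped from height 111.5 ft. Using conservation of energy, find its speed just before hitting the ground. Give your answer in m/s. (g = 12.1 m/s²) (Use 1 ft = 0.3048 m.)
Convert to SI: h = 33.9852 m
mgh = ½mv² ⇒ v = √(2gh) = √(2·12.1·33.9852) = 28.68 m/s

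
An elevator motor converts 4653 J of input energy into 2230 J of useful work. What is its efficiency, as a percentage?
η = W_out/W_in = 2230/4653 = 47.93%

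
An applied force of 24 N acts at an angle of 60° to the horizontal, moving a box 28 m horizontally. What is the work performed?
W = F·d·cosθ = (24)(28)cos(60°) = 336.0 J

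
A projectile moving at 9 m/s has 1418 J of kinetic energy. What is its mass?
m = 2·KE/v² = 2·1418/(9)² = 35.01 kg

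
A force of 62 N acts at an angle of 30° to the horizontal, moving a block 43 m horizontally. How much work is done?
W = F·d·cosθ = (62)(43)cos(30°) = 2309 J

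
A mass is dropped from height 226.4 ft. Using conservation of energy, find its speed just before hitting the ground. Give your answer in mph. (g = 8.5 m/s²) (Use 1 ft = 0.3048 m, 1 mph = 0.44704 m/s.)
Convert to SI: h = 69.0067 m
mgh = ½mv² ⇒ v = √(2gh) = √(2·8.5·69.0067) = 34.2508 m/s = 76.62 mph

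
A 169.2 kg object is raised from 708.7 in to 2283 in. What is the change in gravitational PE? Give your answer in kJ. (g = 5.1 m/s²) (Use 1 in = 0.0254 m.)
Convert to SI: m = 169.2 kg, Δh = 39.9872 m
ΔPE = mgΔh = (169.2)(5.1)(39.9872) = 34505.8 J = 34.51 kJ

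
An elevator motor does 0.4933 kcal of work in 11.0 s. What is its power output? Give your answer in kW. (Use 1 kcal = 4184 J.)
Convert to SI: W = 2063.97 J, t = 11.0 s
P = W/t = 2063.97/11.0 = 187.633 W = 0.1876 kW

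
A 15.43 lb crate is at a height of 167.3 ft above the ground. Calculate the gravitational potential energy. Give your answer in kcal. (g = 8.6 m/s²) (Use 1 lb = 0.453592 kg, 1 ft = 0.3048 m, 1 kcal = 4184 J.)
Convert to SI: m = 6.99892 kg, h = 50.993 m
PE = mgh = (6.99892)(8.6)(50.993) = 3069.31 J = 0.7336 kcal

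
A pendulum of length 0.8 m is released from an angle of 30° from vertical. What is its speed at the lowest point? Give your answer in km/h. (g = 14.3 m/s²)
h = L(1 − cosθ) = 0.8(1 − cos30°) = 0.10718 m
v = √(2gh) = √(2·14.3·0.10718) = 1.75081 m/s = 6.303 km/h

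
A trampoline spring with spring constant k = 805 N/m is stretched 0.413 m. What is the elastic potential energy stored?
PE = ½kx² = ½(805)(0.413)² = 68.65 J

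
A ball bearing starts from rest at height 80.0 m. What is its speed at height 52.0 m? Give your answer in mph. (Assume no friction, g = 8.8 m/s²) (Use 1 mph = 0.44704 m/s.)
mgh₁ = mgh₂ + ½mv² ⇒ v = √(2g(h₁−h₂)) = √(2·8.8·28.0) = 22.1991 m/s = 49.66 mph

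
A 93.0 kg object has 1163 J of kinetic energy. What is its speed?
v = √(2·KE/m) = √(2·1163/93.0) = 5.001 m/s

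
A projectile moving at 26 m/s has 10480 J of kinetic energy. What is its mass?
m = 2·KE/v² = 2·10480/(26)² = 31.01 kg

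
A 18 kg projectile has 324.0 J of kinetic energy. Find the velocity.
v = √(2·KE/m) = √(2·324.0/18) = 6.0 m/s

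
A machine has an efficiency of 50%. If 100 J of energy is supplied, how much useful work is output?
W_out = η·W_in = 0.5·100 = 50.0 J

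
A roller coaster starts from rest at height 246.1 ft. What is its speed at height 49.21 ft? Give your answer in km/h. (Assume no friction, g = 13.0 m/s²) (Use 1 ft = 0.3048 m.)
Convert to SI: h₁−h₂ = 60.0121 m
mgh₁ = mgh₂ + ½mv² ⇒ v = √(2g(h₁−h₂)) = √(2·13.0·60.0121) = 39.5008 m/s = 142.2 km/h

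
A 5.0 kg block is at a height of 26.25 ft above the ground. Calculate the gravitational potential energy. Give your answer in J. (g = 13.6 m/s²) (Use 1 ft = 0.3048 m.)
Convert to SI: m = 5.0 kg, h = 8.001 m
PE = mgh = (5.0)(13.6)(8.001) = 544.1 J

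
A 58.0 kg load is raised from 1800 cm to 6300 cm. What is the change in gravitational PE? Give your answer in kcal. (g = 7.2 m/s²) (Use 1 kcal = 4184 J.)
Convert to SI: m = 58.0 kg, Δh = 45.0 m
ΔPE = mgΔh = (58.0)(7.2)(45.0) = 18792.0 J = 4.491 kcal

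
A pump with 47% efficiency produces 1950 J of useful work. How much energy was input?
W_in = W_out/η = 1950/0.47 = 4149 J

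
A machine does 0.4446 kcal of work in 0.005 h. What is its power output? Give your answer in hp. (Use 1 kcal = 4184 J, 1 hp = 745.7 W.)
Convert to SI: W = 1860.21 J, t = 18.0 s
P = W/t = 1860.21/18.0 = 103.345 W = 0.1386 hp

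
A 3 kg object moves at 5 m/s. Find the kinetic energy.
KE = ½mv² = ½(3)(5)² = 37.5 J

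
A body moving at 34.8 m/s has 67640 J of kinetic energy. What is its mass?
m = 2·KE/v² = 2·67640/(34.8)² = 111.7 kg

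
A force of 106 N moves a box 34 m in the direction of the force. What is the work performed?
W = F·d = (106)(34) = 3604 J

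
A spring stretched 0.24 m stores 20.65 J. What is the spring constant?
k = 2·PE/x² = 2·20.65/(0.24)² = 717.0 N/m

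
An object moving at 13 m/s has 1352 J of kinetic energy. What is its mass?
m = 2·KE/v² = 2·1352/(13)² = 16.0 kg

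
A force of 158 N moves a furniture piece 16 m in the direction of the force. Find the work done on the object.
W = F·d = (158)(16) = 2528 J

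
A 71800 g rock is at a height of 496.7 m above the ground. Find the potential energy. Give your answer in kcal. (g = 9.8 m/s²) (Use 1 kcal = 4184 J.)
Convert to SI: m = 71.8 kg, h = 496.7 m
PE = mgh = (71.8)(9.8)(496.7) = 349498 J = 83.53 kcal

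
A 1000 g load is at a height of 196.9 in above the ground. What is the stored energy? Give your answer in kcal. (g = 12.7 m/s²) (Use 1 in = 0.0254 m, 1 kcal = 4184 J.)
Convert to SI: m = 1.0 kg, h = 5.00126 m
PE = mgh = (1.0)(12.7)(5.00126) = 63.516 J = 0.01518 kcal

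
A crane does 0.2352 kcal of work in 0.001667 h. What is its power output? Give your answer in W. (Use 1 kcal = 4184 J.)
Convert to SI: W = 984.077 J, t = 6.0012 s
P = W/t = 984.077/6.0012 = 164.0 W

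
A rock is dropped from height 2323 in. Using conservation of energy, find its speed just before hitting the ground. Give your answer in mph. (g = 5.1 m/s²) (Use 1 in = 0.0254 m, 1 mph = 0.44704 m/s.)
Convert to SI: h = 59.0042 m
mgh = ½mv² ⇒ v = √(2gh) = √(2·5.1·59.0042) = 24.5325 m/s = 54.88 mph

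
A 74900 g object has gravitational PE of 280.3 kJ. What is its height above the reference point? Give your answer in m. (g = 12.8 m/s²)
Convert to SI: m = 74.9 kg, PE = 280300 J
h = PE/(mg) = 280300/(74.9·12.8) = 292.4 m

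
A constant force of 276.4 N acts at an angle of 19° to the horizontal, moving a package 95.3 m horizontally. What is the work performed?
W = F·d·cosθ = (276.4)(95.3)cos(19°) = 24910 J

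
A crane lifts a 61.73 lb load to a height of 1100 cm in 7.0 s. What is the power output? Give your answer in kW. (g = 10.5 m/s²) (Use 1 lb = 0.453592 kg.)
Convert to SI: m = 28.0002 kg, h = 11.0 m, t = 7.0 s
P = mgh/t = (28.0002)(10.5)(11.0)/7.0 = 462.004 W = 0.462 kW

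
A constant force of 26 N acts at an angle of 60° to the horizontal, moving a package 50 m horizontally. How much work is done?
W = F·d·cosθ = (26)(50)cos(60°) = 650.0 J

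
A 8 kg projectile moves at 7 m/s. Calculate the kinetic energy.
KE = ½mv² = ½(8)(7)² = 196.0 J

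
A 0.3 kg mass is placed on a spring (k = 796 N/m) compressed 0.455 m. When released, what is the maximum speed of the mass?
½kx² = ½mv² ⇒ v = x√(k/m) = (0.455)√(796/0.3) = 23.44 m/s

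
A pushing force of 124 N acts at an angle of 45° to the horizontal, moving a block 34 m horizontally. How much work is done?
W = F·d·cosθ = (124)(34)cos(45°) = 2981 J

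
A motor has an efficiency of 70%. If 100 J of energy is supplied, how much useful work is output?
W_out = η·W_in = 0.7·100 = 70.0 J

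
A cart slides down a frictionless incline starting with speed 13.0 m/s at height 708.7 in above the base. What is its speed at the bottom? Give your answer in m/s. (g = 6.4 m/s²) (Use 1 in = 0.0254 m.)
Convert to SI: v₀ = 13.0 m/s, h = 18.001 m
½mv₀² + mgh = ½mv² ⇒ v = √(v₀² + 2gh) = √(13.0² + 2·6.4·18.001) = 19.99 m/s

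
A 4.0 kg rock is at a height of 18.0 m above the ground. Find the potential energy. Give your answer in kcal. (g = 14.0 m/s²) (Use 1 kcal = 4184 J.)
PE = mgh = (4.0)(14.0)(18.0) = 1008.0 J = 0.2409 kcal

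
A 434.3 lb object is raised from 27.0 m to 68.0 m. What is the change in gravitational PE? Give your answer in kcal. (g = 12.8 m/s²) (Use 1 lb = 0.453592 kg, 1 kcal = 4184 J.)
Convert to SI: m = 196.995 kg, Δh = 41.0 m
ΔPE = mgΔh = (196.995)(12.8)(41.0) = 103383 J = 24.71 kcal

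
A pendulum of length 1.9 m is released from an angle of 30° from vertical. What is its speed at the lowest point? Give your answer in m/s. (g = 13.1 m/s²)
h = L(1 − cosθ) = 1.9(1 − cos30°) = 0.254552 m
v = √(2gh) = √(2·13.1·0.254552) = 2.582 m/s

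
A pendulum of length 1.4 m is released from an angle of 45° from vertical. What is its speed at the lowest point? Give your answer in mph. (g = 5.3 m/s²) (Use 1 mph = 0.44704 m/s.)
h = L(1 − cosθ) = 1.4(1 − cos45°) = 0.410051 m
v = √(2gh) = √(2·5.3·0.410051) = 2.08483 m/s = 4.664 mph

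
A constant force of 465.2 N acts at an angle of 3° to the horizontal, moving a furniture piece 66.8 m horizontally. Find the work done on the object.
W = F·d·cosθ = (465.2)(66.8)cos(3°) = 31030 J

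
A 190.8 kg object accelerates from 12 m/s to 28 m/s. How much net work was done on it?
W = ΔKE = ½m(v₂² − v₁²) = ½(190.8)(28² − 12²) = 61056.0 J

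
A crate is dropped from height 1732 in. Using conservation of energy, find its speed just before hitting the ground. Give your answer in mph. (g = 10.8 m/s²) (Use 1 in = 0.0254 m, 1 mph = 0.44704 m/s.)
Convert to SI: h = 43.9928 m
mgh = ½mv² ⇒ v = √(2gh) = √(2·10.8·43.9928) = 30.826 m/s = 68.96 mph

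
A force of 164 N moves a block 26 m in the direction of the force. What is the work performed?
W = F·d = (164)(26) = 4264 J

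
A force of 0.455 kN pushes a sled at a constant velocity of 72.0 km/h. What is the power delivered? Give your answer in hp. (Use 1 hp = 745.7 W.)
Convert to SI: F = 455.0 N, v = 20.0 m/s
P = Fv = (455.0)(20.0) = 9100.0 W = 12.2 hp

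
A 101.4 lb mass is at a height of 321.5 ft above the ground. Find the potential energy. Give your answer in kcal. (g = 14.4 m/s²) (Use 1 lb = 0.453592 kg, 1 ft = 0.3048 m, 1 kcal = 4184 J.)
Convert to SI: m = 45.9942 kg, h = 97.9932 m
PE = mgh = (45.9942)(14.4)(97.9932) = 64902.6 J = 15.51 kcal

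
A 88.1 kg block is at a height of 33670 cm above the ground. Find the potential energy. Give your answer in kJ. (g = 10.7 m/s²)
Convert to SI: m = 88.1 kg, h = 336.7 m
PE = mgh = (88.1)(10.7)(336.7) = 317397 J = 317.4 kJ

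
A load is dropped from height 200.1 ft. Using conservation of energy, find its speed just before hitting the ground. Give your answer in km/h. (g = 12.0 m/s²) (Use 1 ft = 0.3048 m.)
Convert to SI: h = 60.9905 m
mgh = ½mv² ⇒ v = √(2gh) = √(2·12.0·60.9905) = 38.2593 m/s = 137.7 km/h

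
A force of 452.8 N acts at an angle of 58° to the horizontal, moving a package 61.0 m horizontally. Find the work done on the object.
W = F·d·cosθ = (452.8)(61.0)cos(58°) = 14640 J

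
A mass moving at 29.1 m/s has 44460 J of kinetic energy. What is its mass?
m = 2·KE/v² = 2·44460/(29.1)² = 105.0 kg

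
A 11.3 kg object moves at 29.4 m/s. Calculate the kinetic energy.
KE = ½mv² = ½(11.3)(29.4)² = 4884 J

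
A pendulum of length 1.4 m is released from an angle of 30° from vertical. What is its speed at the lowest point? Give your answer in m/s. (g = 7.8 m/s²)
h = L(1 − cosθ) = 1.4(1 − cos30°) = 0.187564 m
v = √(2gh) = √(2·7.8·0.187564) = 1.711 m/s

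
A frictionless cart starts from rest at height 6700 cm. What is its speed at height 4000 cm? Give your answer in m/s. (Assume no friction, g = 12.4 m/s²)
Convert to SI: h₁−h₂ = 27.0 m
mgh₁ = mgh₂ + ½mv² ⇒ v = √(2g(h₁−h₂)) = √(2·12.4·27.0) = 25.88 m/s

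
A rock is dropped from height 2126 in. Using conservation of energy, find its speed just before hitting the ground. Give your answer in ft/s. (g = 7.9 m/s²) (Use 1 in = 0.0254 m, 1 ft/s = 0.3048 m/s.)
Convert to SI: h = 54.0004 m
mgh = ½mv² ⇒ v = √(2gh) = √(2·7.9·54.0004) = 29.2097 m/s = 95.83 ft/s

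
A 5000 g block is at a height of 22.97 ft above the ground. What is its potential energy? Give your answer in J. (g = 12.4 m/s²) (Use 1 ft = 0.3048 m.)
Convert to SI: m = 5.0 kg, h = 7.00126 m
PE = mgh = (5.0)(12.4)(7.00126) = 434.1 J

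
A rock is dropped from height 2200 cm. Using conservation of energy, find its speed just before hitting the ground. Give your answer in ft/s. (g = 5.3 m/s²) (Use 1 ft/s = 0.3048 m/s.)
Convert to SI: h = 22.0 m
mgh = ½mv² ⇒ v = √(2gh) = √(2·5.3·22.0) = 15.2709 m/s = 50.1 ft/s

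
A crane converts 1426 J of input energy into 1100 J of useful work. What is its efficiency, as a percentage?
η = W_out/W_in = 1100/1426 = 77.14%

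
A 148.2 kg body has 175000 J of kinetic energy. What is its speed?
v = √(2·KE/m) = √(2·175000/148.2) = 48.6 m/s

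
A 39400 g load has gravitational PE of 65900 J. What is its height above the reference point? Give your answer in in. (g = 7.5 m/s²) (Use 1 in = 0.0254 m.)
Convert to SI: m = 39.4 kg, PE = 65900.0 J
h = PE/(mg) = 65900.0/(39.4·7.5) = 223.012 m = 8780 in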